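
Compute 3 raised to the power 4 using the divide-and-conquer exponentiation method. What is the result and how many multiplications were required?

Computing 3^4 by squaring (build up from 3^1; each line after the first costs one multiplication):

3^1 = 3
3^2 = (3^1)^2 = 3^2 = 9
3^4 = (3^2)^2 = 9^2 = 81

Result: 81
Multiplications needed: 2 (2 lines after 3^1)

3^4 = 81. Using exponentiation by squaring, this requires 2 multiplications. The key idea: if the exponent is even, square the half-power; if odd, multiply by the base once.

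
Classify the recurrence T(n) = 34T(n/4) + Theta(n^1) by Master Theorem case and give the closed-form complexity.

Master Theorem for T(n) = 34T(n/4) + O(n^1):

a = 34, b = 4, c = 1
log_b(a) = log_4(34) = 2.5437

Case 1: c = 1 < log_4(34) = 2.5437
T(n) = O(n^(log_4 34))

For T(n) = 34T(n/4) + O(n^1): log_4(34) = 2.5437. This is Case 1 of the Master Theorem (c < log_b(a), work dominated by leaves), giving O(n^(log_4 34)).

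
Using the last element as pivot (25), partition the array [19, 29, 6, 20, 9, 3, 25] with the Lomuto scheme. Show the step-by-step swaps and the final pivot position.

Lomuto partition with pivot = 25:

Initial array: [19, 29, 6, 20, 9, 3, 25]

arr[0]=19 <= 25: swap with position 0, array becomes [19, 29, 6, 20, 9, 3, 25]
arr[1]=29 > 25: no swap
arr[2]=6 <= 25: swap with position 1, array becomes [19, 6, 29, 20, 9, 3, 25]
arr[3]=20 <= 25: swap with position 2, array becomes [19, 6, 20, 29, 9, 3, 25]
arr[4]=9 <= 25: swap with position 3, array becomes [19, 6, 20, 9, 29, 3, 25]
arr[5]=3 <= 25: swap with position 4, array becomes [19, 6, 20, 9, 3, 29, 25]

Place pivot at position 5: [19, 6, 20, 9, 3, 25, 29]
Pivot position: 5

After partitioning with pivot 25, the array becomes [19, 6, 20, 9, 3, 25, 29]. The pivot is placed at index 5. All elements to the left of the pivot are <= 25, and all elements to the right are > 25.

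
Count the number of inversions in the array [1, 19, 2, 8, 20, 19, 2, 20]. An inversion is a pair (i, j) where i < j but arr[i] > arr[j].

Finding inversions in [1, 19, 2, 8, 20, 19, 2, 20]:

(1, 2): arr[1]=19 > arr[2]=2
(1, 3): arr[1]=19 > arr[3]=8
(1, 6): arr[1]=19 > arr[6]=2
(3, 6): arr[3]=8 > arr[6]=2
(4, 5): arr[4]=20 > arr[5]=19
(4, 6): arr[4]=20 > arr[6]=2
(5, 6): arr[5]=19 > arr[6]=2

Total inversions: 7

The array has 7 inversion(s): (1,2), (1,3), (1,6), (3,6), (4,5), (4,6), (5,6). Each pair (i,j) satisfies i < j and arr[i] > arr[j].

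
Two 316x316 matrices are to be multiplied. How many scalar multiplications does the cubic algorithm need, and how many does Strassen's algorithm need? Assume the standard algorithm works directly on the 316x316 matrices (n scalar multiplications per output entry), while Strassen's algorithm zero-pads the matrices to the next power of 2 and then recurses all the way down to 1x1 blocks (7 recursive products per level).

Matrix multiplication for 316x316 matrices:

Strassen's algorithm requires power-of-2 dimensions. Pad 316x316 to 512x512 (next power of 2).

Standard algorithm: 316^3 = 31554496 multiplications
Strassen's algorithm: 7^(log2(512)) = 7^9 = 40353607 multiplications
Difference: 31554496 - 40353607 = -8799111 (Strassen uses MORE here due to padding overhead — for small or just-over-power-of-2 n, padding can outweigh the per-level savings)

Standard: 31554496 multiplications (316^3). Strassen: 40353607 multiplications (7^9, after padding to 512x512). Strassen reduces 8 recursive multiplications to 7 at each level.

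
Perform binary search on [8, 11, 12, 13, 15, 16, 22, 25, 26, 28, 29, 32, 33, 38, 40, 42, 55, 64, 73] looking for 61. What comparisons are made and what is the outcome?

Binary search for 61 in [8, 11, 12, 13, 15, 16, 22, 25, 26, 28, 29, 32, 33, 38, 40, 42, 55, 64, 73]:

lo=0, hi=18, mid=9, arr[mid]=28 -> 28 < 61, search right half
lo=10, hi=18, mid=14, arr[mid]=40 -> 40 < 61, search right half
lo=15, hi=18, mid=16, arr[mid]=55 -> 55 < 61, search right half
lo=17, hi=18, mid=17, arr[mid]=64 -> 64 > 61, search left half
lo=17 > hi=16, target 61 not found

Binary search determines that 61 is not in the array after 4 comparisons. The search space was exhausted without finding the target.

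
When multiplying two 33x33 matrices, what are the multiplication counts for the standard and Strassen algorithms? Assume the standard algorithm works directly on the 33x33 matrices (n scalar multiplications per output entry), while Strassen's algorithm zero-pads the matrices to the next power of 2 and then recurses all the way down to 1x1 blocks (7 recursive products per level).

Matrix multiplication for 33x33 matrices:

Strassen's algorithm requires power-of-2 dimensions. Pad 33x33 to 64x64 (next power of 2).

Standard algorithm: 33^3 = 35937 multiplications
Strassen's algorithm: 7^(log2(64)) = 7^6 = 117649 multiplications
Difference: 35937 - 117649 = -81712 (Strassen uses MORE here due to padding overhead — for small or just-over-power-of-2 n, padding can outweigh the per-level savings)

Standard: 35937 multiplications (33^3). Strassen: 117649 multiplications (7^6, after padding to 64x64). Strassen reduces 8 recursive multiplications to 7 at each level.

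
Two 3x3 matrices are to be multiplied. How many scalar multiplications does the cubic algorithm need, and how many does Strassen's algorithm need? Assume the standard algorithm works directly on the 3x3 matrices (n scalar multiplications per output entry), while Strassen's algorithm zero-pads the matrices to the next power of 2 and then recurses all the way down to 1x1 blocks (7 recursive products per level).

Matrix multiplication for 3x3 matrices:

Strassen's algorithm requires power-of-2 dimensions. Pad 3x3 to 4x4 (next power of 2).

Standard algorithm: 3^3 = 27 multiplications
Strassen's algorithm: 7^(log2(4)) = 7^2 = 49 multiplications
Difference: 27 - 49 = -22 (Strassen uses MORE here due to padding overhead — for small or just-over-power-of-2 n, padding can outweigh the per-level savings)

Standard: 27 multiplications (3^3). Strassen: 49 multiplications (7^2, after padding to 4x4). Strassen reduces 8 recursive multiplications to 7 at each level.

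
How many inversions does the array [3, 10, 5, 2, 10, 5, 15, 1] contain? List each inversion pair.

Finding inversions in [3, 10, 5, 2, 10, 5, 15, 1]:

(0, 3): arr[0]=3 > arr[3]=2
(0, 7): arr[0]=3 > arr[7]=1
(1, 2): arr[1]=10 > arr[2]=5
(1, 3): arr[1]=10 > arr[3]=2
(1, 5): arr[1]=10 > arr[5]=5
(1, 7): arr[1]=10 > arr[7]=1
(2, 3): arr[2]=5 > arr[3]=2
(2, 7): arr[2]=5 > arr[7]=1
(3, 7): arr[3]=2 > arr[7]=1
(4, 5): arr[4]=10 > arr[5]=5
(4, 7): arr[4]=10 > arr[7]=1
(5, 7): arr[5]=5 > arr[7]=1
(6, 7): arr[6]=15 > arr[7]=1

Total inversions: 13

The array has 13 inversion(s): (0,3), (0,7), (1,2), (1,3), (1,5), (1,7), (2,3), (2,7), (3,7), (4,5), (4,7), (5,7), (6,7). Each pair (i,j) satisfies i < j and arr[i] > arr[j].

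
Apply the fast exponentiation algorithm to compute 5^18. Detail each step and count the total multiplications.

Computing 5^18 by squaring (build up from 5^1; each line after the first costs one multiplication):

5^1 = 5
5^2 = (5^1)^2 = 5^2 = 25
5^4 = (5^2)^2 = 25^2 = 625
5^8 = (5^4)^2 = 625^2 = 390625
5^9 = 5 * 5^8 = 5 * 390625 = 1953125
5^18 = (5^9)^2 = 1953125^2 = 3814697265625

Result: 3814697265625
Multiplications needed: 5 (5 lines after 5^1)

5^18 = 3814697265625. Using exponentiation by squaring, this requires 5 multiplications. The key idea: if the exponent is even, square the half-power; if odd, multiply by the base once.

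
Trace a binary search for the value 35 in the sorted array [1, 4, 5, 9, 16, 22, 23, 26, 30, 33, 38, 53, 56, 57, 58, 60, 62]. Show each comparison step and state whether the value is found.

Binary search for 35 in [1, 4, 5, 9, 16, 22, 23, 26, 30, 33, 38, 53, 56, 57, 58, 60, 62]:

lo=0, hi=16, mid=8, arr[mid]=30 -> 30 < 35, search right half
lo=9, hi=16, mid=12, arr[mid]=56 -> 56 > 35, search left half
lo=9, hi=11, mid=10, arr[mid]=38 -> 38 > 35, search left half
lo=9, hi=9, mid=9, arr[mid]=33 -> 33 < 35, search right half
lo=10 > hi=9, target 35 not found

Binary search determines that 35 is not in the array after 4 comparisons. The search space was exhausted without finding the target.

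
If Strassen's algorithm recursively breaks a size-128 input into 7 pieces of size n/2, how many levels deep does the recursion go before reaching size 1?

For divide and conquer with division factor 2:

Problem sizes at each level:
Level 0: 128
Level 1: 64
Level 2: 32
Level 3: 16
Level 4: 8
Level 5: 4
Level 6: 2
Level 7: 1

The root is level 0 and the size-1 base case is level 7 (the tree spans levels 0 through 7, i.e. 8 levels counting the root), so the depth is the number of divisions: log_2(128) = 7

The recursion tree depth is log_2(128) = 7. At each level, the problem size is divided by 2, so it takes 7 divisions to reduce to a base case of size 1. The algorithm makes 7 recursive calls at each level.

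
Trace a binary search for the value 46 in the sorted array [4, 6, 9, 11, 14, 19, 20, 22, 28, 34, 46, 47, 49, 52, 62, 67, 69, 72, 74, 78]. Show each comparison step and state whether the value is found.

Binary search for 46 in [4, 6, 9, 11, 14, 19, 20, 22, 28, 34, 46, 47, 49, 52, 62, 67, 69, 72, 74, 78]:

lo=0, hi=19, mid=9, arr[mid]=34 -> 34 < 46, search right half
lo=10, hi=19, mid=14, arr[mid]=62 -> 62 > 46, search left half
lo=10, hi=13, mid=11, arr[mid]=47 -> 47 > 46, search left half
lo=10, hi=10, mid=10, arr[mid]=46 -> Found target at index 10!

Binary search finds 46 at index 10 after 4 comparisons. The search repeatedly halves the search space by comparing with the middle element.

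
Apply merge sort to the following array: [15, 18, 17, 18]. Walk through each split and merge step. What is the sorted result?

Merge sort trace:

Split: [15, 18, 17, 18] -> [15, 18] and [17, 18]
  Split: [15, 18] -> [15] and [18]
  Merge: [15] + [18] -> [15, 18]
  Split: [17, 18] -> [17] and [18]
  Merge: [17] + [18] -> [17, 18]
Merge: [15, 18] + [17, 18] -> [15, 17, 18, 18]

Final sorted array: [15, 17, 18, 18]

The merge sort proceeds by recursively splitting the array and merging sorted halves.
After all merges, the sorted array is [15, 17, 18, 18].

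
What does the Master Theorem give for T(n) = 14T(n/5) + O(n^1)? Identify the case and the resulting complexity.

Master Theorem for T(n) = 14T(n/5) + O(n^1):

a = 14, b = 5, c = 1
log_b(a) = log_5(14) = 1.6397

Case 1: c = 1 < log_5(14) = 1.6397
T(n) = O(n^(log_5 14))

For T(n) = 14T(n/5) + O(n^1): log_5(14) = 1.6397. This is Case 1 of the Master Theorem (c < log_b(a), work dominated by leaves), giving O(n^(log_5 14)).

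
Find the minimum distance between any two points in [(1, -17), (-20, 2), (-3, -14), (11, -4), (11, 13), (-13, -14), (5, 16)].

Computing all pairwise distances among 7 points:

d((1, -17), (-20, 2)) = 28.3196
d((1, -17), (-3, -14)) = 5.0 <-- minimum
d((1, -17), (11, -4)) = 16.4012
d((1, -17), (11, 13)) = 31.6228
d((1, -17), (-13, -14)) = 14.3178
d((1, -17), (5, 16)) = 33.2415
d((-20, 2), (-3, -14)) = 23.3452
d((-20, 2), (11, -4)) = 31.5753
d((-20, 2), (11, 13)) = 32.8938
d((-20, 2), (-13, -14)) = 17.4642
d((-20, 2), (5, 16)) = 28.6531
d((-3, -14), (11, -4)) = 17.2047
d((-3, -14), (11, 13)) = 30.4138
d((-3, -14), (-13, -14)) = 10.0
d((-3, -14), (5, 16)) = 31.0483
d((11, -4), (11, 13)) = 17.0
d((11, -4), (-13, -14)) = 26.0
d((11, -4), (5, 16)) = 20.8806
d((11, 13), (-13, -14)) = 36.1248
d((11, 13), (5, 16)) = 6.7082
d((-13, -14), (5, 16)) = 34.9857

Closest pair: (1, -17) and (-3, -14) with distance 5.0

The closest pair is (1, -17) and (-3, -14) with Euclidean distance 5.0. For 7 points, brute-force pairwise comparison is shown above. For large n, the divide-and-conquer algorithm (sort by x, recurse on halves, check the dividing strip) achieves O(n log n).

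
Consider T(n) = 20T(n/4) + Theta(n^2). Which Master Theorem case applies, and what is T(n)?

Master Theorem for T(n) = 20T(n/4) + O(n^2):

a = 20, b = 4, c = 2
log_b(a) = log_4(20) = 2.1610

Case 1: c = 2 < log_4(20) = 2.1610
T(n) = O(n^(log_4 20))

For T(n) = 20T(n/4) + O(n^2): log_4(20) = 2.1610. This is Case 1 of the Master Theorem (c < log_b(a), work dominated by leaves), giving O(n^(log_4 20)).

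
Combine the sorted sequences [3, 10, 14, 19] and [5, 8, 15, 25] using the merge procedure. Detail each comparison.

Merging process:

Compare 3 vs 5: take 3 from left. Merged: [3]
Compare 10 vs 5: take 5 from right. Merged: [3, 5]
Compare 10 vs 8: take 8 from right. Merged: [3, 5, 8]
Compare 10 vs 15: take 10 from left. Merged: [3, 5, 8, 10]
Compare 14 vs 15: take 14 from left. Merged: [3, 5, 8, 10, 14]
Compare 19 vs 15: take 15 from right. Merged: [3, 5, 8, 10, 14, 15]
Compare 19 vs 25: take 19 from left. Merged: [3, 5, 8, 10, 14, 15, 19]
Append remaining from right: [25]. Merged: [3, 5, 8, 10, 14, 15, 19, 25]

Final merged array: [3, 5, 8, 10, 14, 15, 19, 25]
Total comparisons: 7

The merged array is [3, 5, 8, 10, 14, 15, 19, 25], requiring 7 comparisons. The merge step runs in O(n) time where n is the total number of elements.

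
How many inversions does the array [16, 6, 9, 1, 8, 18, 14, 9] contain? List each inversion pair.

Finding inversions in [16, 6, 9, 1, 8, 18, 14, 9]:

(0, 1): arr[0]=16 > arr[1]=6
(0, 2): arr[0]=16 > arr[2]=9
(0, 3): arr[0]=16 > arr[3]=1
(0, 4): arr[0]=16 > arr[4]=8
(0, 6): arr[0]=16 > arr[6]=14
(0, 7): arr[0]=16 > arr[7]=9
(1, 3): arr[1]=6 > arr[3]=1
(2, 3): arr[2]=9 > arr[3]=1
(2, 4): arr[2]=9 > arr[4]=8
(5, 6): arr[5]=18 > arr[6]=14
(5, 7): arr[5]=18 > arr[7]=9
(6, 7): arr[6]=14 > arr[7]=9

Total inversions: 12

The array has 12 inversion(s): (0,1), (0,2), (0,3), (0,4), (0,6), (0,7), (1,3), (2,3), (2,4), (5,6), (5,7), (6,7). Each pair (i,j) satisfies i < j and arr[i] > arr[j].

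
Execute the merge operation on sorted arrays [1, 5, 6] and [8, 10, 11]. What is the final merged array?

Merging process:

Compare 1 vs 8: take 1 from left. Merged: [1]
Compare 5 vs 8: take 5 from left. Merged: [1, 5]
Compare 6 vs 8: take 6 from left. Merged: [1, 5, 6]
Append remaining from right: [8, 10, 11]. Merged: [1, 5, 6, 8, 10, 11]

Final merged array: [1, 5, 6, 8, 10, 11]
Total comparisons: 3

The merged array is [1, 5, 6, 8, 10, 11], requiring 3 comparisons. The merge step runs in O(n) time where n is the total number of elements.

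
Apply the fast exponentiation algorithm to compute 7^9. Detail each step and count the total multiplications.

Computing 7^9 by squaring (build up from 7^1; each line after the first costs one multiplication):

7^1 = 7
7^2 = (7^1)^2 = 7^2 = 49
7^4 = (7^2)^2 = 49^2 = 2401
7^8 = (7^4)^2 = 2401^2 = 5764801
7^9 = 7 * 7^8 = 7 * 5764801 = 40353607

Result: 40353607
Multiplications needed: 4 (4 lines after 7^1)

7^9 = 40353607. Using exponentiation by squaring, this requires 4 multiplications. The key idea: if the exponent is even, square the half-power; if odd, multiply by the base once.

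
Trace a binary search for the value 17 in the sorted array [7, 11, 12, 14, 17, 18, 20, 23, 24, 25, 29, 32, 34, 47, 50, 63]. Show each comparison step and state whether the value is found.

Binary search for 17 in [7, 11, 12, 14, 17, 18, 20, 23, 24, 25, 29, 32, 34, 47, 50, 63]:

lo=0, hi=15, mid=7, arr[mid]=23 -> 23 > 17, search left half
lo=0, hi=6, mid=3, arr[mid]=14 -> 14 < 17, search right half
lo=4, hi=6, mid=5, arr[mid]=18 -> 18 > 17, search left half
lo=4, hi=4, mid=4, arr[mid]=17 -> Found target at index 4!

Binary search finds 17 at index 4 after 4 comparisons. The search repeatedly halves the search space by comparing with the middle element.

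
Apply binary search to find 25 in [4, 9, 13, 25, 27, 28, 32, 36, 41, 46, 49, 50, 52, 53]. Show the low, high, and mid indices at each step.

Binary search for 25 in [4, 9, 13, 25, 27, 28, 32, 36, 41, 46, 49, 50, 52, 53]:

lo=0, hi=13, mid=6, arr[mid]=32 -> 32 > 25, search left half
lo=0, hi=5, mid=2, arr[mid]=13 -> 13 < 25, search right half
lo=3, hi=5, mid=4, arr[mid]=27 -> 27 > 25, search left half
lo=3, hi=3, mid=3, arr[mid]=25 -> Found target at index 3!

Binary search finds 25 at index 3 after 4 comparisons. The search repeatedly halves the search space by comparing with the middle element.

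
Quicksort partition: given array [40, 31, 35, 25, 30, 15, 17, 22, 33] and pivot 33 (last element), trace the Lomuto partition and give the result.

Lomuto partition with pivot = 33:

Initial array: [40, 31, 35, 25, 30, 15, 17, 22, 33]

arr[0]=40 > 33: no swap
arr[1]=31 <= 33: swap with position 0, array becomes [31, 40, 35, 25, 30, 15, 17, 22, 33]
arr[2]=35 > 33: no swap
arr[3]=25 <= 33: swap with position 1, array becomes [31, 25, 35, 40, 30, 15, 17, 22, 33]
arr[4]=30 <= 33: swap with position 2, array becomes [31, 25, 30, 40, 35, 15, 17, 22, 33]
arr[5]=15 <= 33: swap with position 3, array becomes [31, 25, 30, 15, 35, 40, 17, 22, 33]
arr[6]=17 <= 33: swap with position 4, array becomes [31, 25, 30, 15, 17, 40, 35, 22, 33]
arr[7]=22 <= 33: swap with position 5, array becomes [31, 25, 30, 15, 17, 22, 35, 40, 33]

Place pivot at position 6: [31, 25, 30, 15, 17, 22, 33, 40, 35]
Pivot position: 6

After partitioning with pivot 33, the array becomes [31, 25, 30, 15, 17, 22, 33, 40, 35]. The pivot is placed at index 6. All elements to the left of the pivot are <= 33, and all elements to the right are > 33.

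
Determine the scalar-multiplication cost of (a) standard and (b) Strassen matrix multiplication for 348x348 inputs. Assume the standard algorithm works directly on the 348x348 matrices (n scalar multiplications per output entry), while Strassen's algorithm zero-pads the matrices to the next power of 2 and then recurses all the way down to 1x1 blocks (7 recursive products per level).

Matrix multiplication for 348x348 matrices:

Strassen's algorithm requires power-of-2 dimensions. Pad 348x348 to 512x512 (next power of 2).

Standard algorithm: 348^3 = 42144192 multiplications
Strassen's algorithm: 7^(log2(512)) = 7^9 = 40353607 multiplications
Savings: 42144192 - 40353607 = 1790585 multiplications

Standard: 42144192 multiplications (348^3). Strassen: 40353607 multiplications (7^9, after padding to 512x512). Strassen reduces 8 recursive multiplications to 7 at each level.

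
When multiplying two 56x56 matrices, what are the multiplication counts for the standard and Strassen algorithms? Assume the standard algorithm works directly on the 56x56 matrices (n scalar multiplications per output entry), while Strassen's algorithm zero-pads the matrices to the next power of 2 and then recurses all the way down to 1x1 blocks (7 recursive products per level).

Matrix multiplication for 56x56 matrices:

Strassen's algorithm requires power-of-2 dimensions. Pad 56x56 to 64x64 (next power of 2).

Standard algorithm: 56^3 = 175616 multiplications
Strassen's algorithm: 7^(log2(64)) = 7^6 = 117649 multiplications
Savings: 175616 - 117649 = 57967 multiplications

Standard: 175616 multiplications (56^3). Strassen: 117649 multiplications (7^6, after padding to 64x64). Strassen reduces 8 recursive multiplications to 7 at each level.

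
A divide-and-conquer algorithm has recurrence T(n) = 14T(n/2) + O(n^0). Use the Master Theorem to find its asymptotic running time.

Master Theorem for T(n) = 14T(n/2) + O(n^0):

a = 14, b = 2, c = 0
log_b(a) = log_2(14) = 3.8074

Case 1: c = 0 < log_2(14) = 3.8074
T(n) = O(n^(log_2 14))

For T(n) = 14T(n/2) + O(n^0): log_2(14) = 3.8074. This is Case 1 of the Master Theorem (c < log_b(a), work dominated by leaves), giving O(n^(log_2 14)).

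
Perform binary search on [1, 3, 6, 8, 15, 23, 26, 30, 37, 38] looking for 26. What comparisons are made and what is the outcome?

Binary search for 26 in [1, 3, 6, 8, 15, 23, 26, 30, 37, 38]:

lo=0, hi=9, mid=4, arr[mid]=15 -> 15 < 26, search right half
lo=5, hi=9, mid=7, arr[mid]=30 -> 30 > 26, search left half
lo=5, hi=6, mid=5, arr[mid]=23 -> 23 < 26, search right half
lo=6, hi=6, mid=6, arr[mid]=26 -> Found target at index 6!

Binary search finds 26 at index 6 after 4 comparisons. The search repeatedly halves the search space by comparing with the middle element.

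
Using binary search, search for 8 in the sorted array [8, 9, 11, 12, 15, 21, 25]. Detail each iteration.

Binary search for 8 in [8, 9, 11, 12, 15, 21, 25]:

lo=0, hi=6, mid=3, arr[mid]=12 -> 12 > 8, search left half
lo=0, hi=2, mid=1, arr[mid]=9 -> 9 > 8, search left half
lo=0, hi=0, mid=0, arr[mid]=8 -> Found target at index 0!

Binary search finds 8 at index 0 after 3 comparisons. The search repeatedly halves the search space by comparing with the middle element.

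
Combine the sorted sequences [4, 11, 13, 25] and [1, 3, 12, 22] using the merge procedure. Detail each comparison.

Merging process:

Compare 4 vs 1: take 1 from right. Merged: [1]
Compare 4 vs 3: take 3 from right. Merged: [1, 3]
Compare 4 vs 12: take 4 from left. Merged: [1, 3, 4]
Compare 11 vs 12: take 11 from left. Merged: [1, 3, 4, 11]
Compare 13 vs 12: take 12 from right. Merged: [1, 3, 4, 11, 12]
Compare 13 vs 22: take 13 from left. Merged: [1, 3, 4, 11, 12, 13]
Compare 25 vs 22: take 22 from right. Merged: [1, 3, 4, 11, 12, 13, 22]
Append remaining from left: [25]. Merged: [1, 3, 4, 11, 12, 13, 22, 25]

Final merged array: [1, 3, 4, 11, 12, 13, 22, 25]
Total comparisons: 7

The merged array is [1, 3, 4, 11, 12, 13, 22, 25], requiring 7 comparisons. The merge step runs in O(n) time where n is the total number of elements.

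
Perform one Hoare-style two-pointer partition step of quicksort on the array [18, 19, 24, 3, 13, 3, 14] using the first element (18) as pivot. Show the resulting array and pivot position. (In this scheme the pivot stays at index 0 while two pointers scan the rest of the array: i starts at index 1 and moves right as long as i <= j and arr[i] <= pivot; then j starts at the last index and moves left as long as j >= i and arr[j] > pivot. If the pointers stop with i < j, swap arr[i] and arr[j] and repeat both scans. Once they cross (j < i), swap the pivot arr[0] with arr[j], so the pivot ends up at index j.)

Hoare-style two-pointer partition with pivot = 18:

Initial array: [18, 19, 24, 3, 13, 3, 14]

Pointers start at i = 1, j = 6.
i stops at index 1 (arr[1]=19 > 18), j stops at index 6 (arr[6]=14 <= 18): swap arr[1] and arr[6], array becomes [18, 14, 24, 3, 13, 3, 19]
i stops at index 2 (arr[2]=24 > 18), j stops at index 5 (arr[5]=3 <= 18): swap arr[2] and arr[5], array becomes [18, 14, 3, 3, 13, 24, 19]
i ends at 5, j ends at 4: the pointers have crossed (j < i), so scanning stops.

Swap pivot arr[0] with arr[4] to place pivot at position 4: [13, 14, 3, 3, 18, 24, 19]
Pivot position: 4

After partitioning with pivot 18, the array becomes [13, 14, 3, 3, 18, 24, 19]. The pivot is placed at index 4. All elements to the left of the pivot are <= 18, and all elements to the right are > 18.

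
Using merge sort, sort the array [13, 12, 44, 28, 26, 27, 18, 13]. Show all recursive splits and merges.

Merge sort trace:

Split: [13, 12, 44, 28, 26, 27, 18, 13] -> [13, 12, 44, 28] and [26, 27, 18, 13]
  Split: [13, 12, 44, 28] -> [13, 12] and [44, 28]
    Split: [13, 12] -> [13] and [12]
    Merge: [13] + [12] -> [12, 13]
    Split: [44, 28] -> [44] and [28]
    Merge: [44] + [28] -> [28, 44]
  Merge: [12, 13] + [28, 44] -> [12, 13, 28, 44]
  Split: [26, 27, 18, 13] -> [26, 27] and [18, 13]
    Split: [26, 27] -> [26] and [27]
    Merge: [26] + [27] -> [26, 27]
    Split: [18, 13] -> [18] and [13]
    Merge: [18] + [13] -> [13, 18]
  Merge: [26, 27] + [13, 18] -> [13, 18, 26, 27]
Merge: [12, 13, 28, 44] + [13, 18, 26, 27] -> [12, 13, 13, 18, 26, 27, 28, 44]

Final sorted array: [12, 13, 13, 18, 26, 27, 28, 44]

The merge sort proceeds by recursively splitting the array and merging sorted halves.
After all merges, the sorted array is [12, 13, 13, 18, 26, 27, 28, 44].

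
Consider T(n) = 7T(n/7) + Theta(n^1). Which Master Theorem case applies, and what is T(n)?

Master Theorem for T(n) = 7T(n/7) + O(n^1):

a = 7, b = 7, c = 1
log_b(a) = log_7(7) = 1.0000

Case 2: c = 1 = log_7(7) = 1.0000
T(n) = O(n^1 log n) = O(n log n)

For T(n) = 7T(n/7) + O(n^1): log_7(7) = 1.0000. This is Case 2 of the Master Theorem (c = log_b(a), equal work at all levels), giving O(n log n).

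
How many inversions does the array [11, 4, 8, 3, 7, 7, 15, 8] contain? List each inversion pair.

Finding inversions in [11, 4, 8, 3, 7, 7, 15, 8]:

(0, 1): arr[0]=11 > arr[1]=4
(0, 2): arr[0]=11 > arr[2]=8
(0, 3): arr[0]=11 > arr[3]=3
(0, 4): arr[0]=11 > arr[4]=7
(0, 5): arr[0]=11 > arr[5]=7
(0, 7): arr[0]=11 > arr[7]=8
(1, 3): arr[1]=4 > arr[3]=3
(2, 3): arr[2]=8 > arr[3]=3
(2, 4): arr[2]=8 > arr[4]=7
(2, 5): arr[2]=8 > arr[5]=7
(6, 7): arr[6]=15 > arr[7]=8

Total inversions: 11

The array has 11 inversion(s): (0,1), (0,2), (0,3), (0,4), (0,5), (0,7), (1,3), (2,3), (2,4), (2,5), (6,7). Each pair (i,j) satisfies i < j and arr[i] > arr[j].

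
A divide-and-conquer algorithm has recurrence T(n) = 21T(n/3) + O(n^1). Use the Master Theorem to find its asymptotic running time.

Master Theorem for T(n) = 21T(n/3) + O(n^1):

a = 21, b = 3, c = 1
log_b(a) = log_3(21) = 2.7712

Case 1: c = 1 < log_3(21) = 2.7712
T(n) = O(n^(log_3 21))

For T(n) = 21T(n/3) + O(n^1): log_3(21) = 2.7712. This is Case 1 of the Master Theorem (c < log_b(a), work dominated by leaves), giving O(n^(log_3 21)).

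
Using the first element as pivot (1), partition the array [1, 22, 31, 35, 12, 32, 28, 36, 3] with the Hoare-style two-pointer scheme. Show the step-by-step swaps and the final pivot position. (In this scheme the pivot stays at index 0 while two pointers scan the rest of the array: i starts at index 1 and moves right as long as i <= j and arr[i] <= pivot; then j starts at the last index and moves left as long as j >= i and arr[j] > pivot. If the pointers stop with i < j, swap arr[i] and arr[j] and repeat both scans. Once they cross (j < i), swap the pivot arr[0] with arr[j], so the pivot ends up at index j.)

Hoare-style two-pointer partition with pivot = 1:

Initial array: [1, 22, 31, 35, 12, 32, 28, 36, 3]

Pointers start at i = 1, j = 8.
i ends at 1, j ends at 0: the pointers have crossed (j < i), so scanning stops.

j = 0, so swapping arr[0] with arr[j] leaves the pivot at position 0: [1, 22, 31, 35, 12, 32, 28, 36, 3]
Pivot position: 0

After partitioning with pivot 1, the array becomes [1, 22, 31, 35, 12, 32, 28, 36, 3]. The pivot is placed at index 0. All elements to the left of the pivot are <= 1, and all elements to the right are > 1.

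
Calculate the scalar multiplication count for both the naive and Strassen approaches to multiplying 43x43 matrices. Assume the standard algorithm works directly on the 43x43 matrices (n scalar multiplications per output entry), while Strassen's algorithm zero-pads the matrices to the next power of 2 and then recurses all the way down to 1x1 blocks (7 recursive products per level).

Matrix multiplication for 43x43 matrices:

Strassen's algorithm requires power-of-2 dimensions. Pad 43x43 to 64x64 (next power of 2).

Standard algorithm: 43^3 = 79507 multiplications
Strassen's algorithm: 7^(log2(64)) = 7^6 = 117649 multiplications
Difference: 79507 - 117649 = -38142 (Strassen uses MORE here due to padding overhead — for small or just-over-power-of-2 n, padding can outweigh the per-level savings)

Standard: 79507 multiplications (43^3). Strassen: 117649 multiplications (7^6, after padding to 64x64). Strassen reduces 8 recursive multiplications to 7 at each level.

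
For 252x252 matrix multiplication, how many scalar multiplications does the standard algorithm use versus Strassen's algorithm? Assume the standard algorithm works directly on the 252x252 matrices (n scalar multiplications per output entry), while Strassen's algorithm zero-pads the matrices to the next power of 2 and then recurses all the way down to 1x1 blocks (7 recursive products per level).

Matrix multiplication for 252x252 matrices:

Strassen's algorithm requires power-of-2 dimensions. Pad 252x252 to 256x256 (next power of 2).

Standard algorithm: 252^3 = 16003008 multiplications
Strassen's algorithm: 7^(log2(256)) = 7^8 = 5764801 multiplications
Savings: 16003008 - 5764801 = 10238207 multiplications

Standard: 16003008 multiplications (252^3). Strassen: 5764801 multiplications (7^8, after padding to 256x256). Strassen reduces 8 recursive multiplications to 7 at each level.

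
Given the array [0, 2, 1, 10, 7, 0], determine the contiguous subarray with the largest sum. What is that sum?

Using Kadane's algorithm on [0, 2, 1, 10, 7, 0]:

Scanning through the array:
Position 1 (value 2): max_ending_here = 2, max_so_far = 2
Position 2 (value 1): max_ending_here = 3, max_so_far = 3
Position 3 (value 10): max_ending_here = 13, max_so_far = 13
Position 4 (value 7): max_ending_here = 20, max_so_far = 20
Position 5 (value 0): max_ending_here = 20, max_so_far = 20

Maximum subarray: [0, 2, 1, 10, 7]
Maximum sum: 20

The maximum subarray is [0, 2, 1, 10, 7] with sum 20. This subarray runs from index 0 to index 4.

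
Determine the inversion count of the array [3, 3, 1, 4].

Finding inversions in [3, 3, 1, 4]:

(0, 2): arr[0]=3 > arr[2]=1
(1, 2): arr[1]=3 > arr[2]=1

Total inversions: 2

The array has 2 inversion(s): (0,2), (1,2). Each pair (i,j) satisfies i < j and arr[i] > arr[j].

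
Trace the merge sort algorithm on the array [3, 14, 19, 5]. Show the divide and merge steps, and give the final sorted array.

Merge sort trace:

Split: [3, 14, 19, 5] -> [3, 14] and [19, 5]
  Split: [3, 14] -> [3] and [14]
  Merge: [3] + [14] -> [3, 14]
  Split: [19, 5] -> [19] and [5]
  Merge: [19] + [5] -> [5, 19]
Merge: [3, 14] + [5, 19] -> [3, 5, 14, 19]

Final sorted array: [3, 5, 14, 19]

The merge sort proceeds by recursively splitting the array and merging sorted halves.
After all merges, the sorted array is [3, 5, 14, 19].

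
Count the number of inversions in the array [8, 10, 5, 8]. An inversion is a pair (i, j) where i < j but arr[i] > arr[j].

Finding inversions in [8, 10, 5, 8]:

(0, 2): arr[0]=8 > arr[2]=5
(1, 2): arr[1]=10 > arr[2]=5
(1, 3): arr[1]=10 > arr[3]=8

Total inversions: 3

The array has 3 inversion(s): (0,2), (1,2), (1,3). Each pair (i,j) satisfies i < j and arr[i] > arr[j].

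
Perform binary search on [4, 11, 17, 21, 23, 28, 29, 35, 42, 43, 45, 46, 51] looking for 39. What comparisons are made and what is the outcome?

Binary search for 39 in [4, 11, 17, 21, 23, 28, 29, 35, 42, 43, 45, 46, 51]:

lo=0, hi=12, mid=6, arr[mid]=29 -> 29 < 39, search right half
lo=7, hi=12, mid=9, arr[mid]=43 -> 43 > 39, search left half
lo=7, hi=8, mid=7, arr[mid]=35 -> 35 < 39, search right half
lo=8, hi=8, mid=8, arr[mid]=42 -> 42 > 39, search left half
lo=8 > hi=7, target 39 not found

Binary search determines that 39 is not in the array after 4 comparisons. The search space was exhausted without finding the target.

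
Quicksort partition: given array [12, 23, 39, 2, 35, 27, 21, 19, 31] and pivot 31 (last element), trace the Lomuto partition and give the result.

Lomuto partition with pivot = 31:

Initial array: [12, 23, 39, 2, 35, 27, 21, 19, 31]

arr[0]=12 <= 31: swap with position 0, array becomes [12, 23, 39, 2, 35, 27, 21, 19, 31]
arr[1]=23 <= 31: swap with position 1, array becomes [12, 23, 39, 2, 35, 27, 21, 19, 31]
arr[2]=39 > 31: no swap
arr[3]=2 <= 31: swap with position 2, array becomes [12, 23, 2, 39, 35, 27, 21, 19, 31]
arr[4]=35 > 31: no swap
arr[5]=27 <= 31: swap with position 3, array becomes [12, 23, 2, 27, 35, 39, 21, 19, 31]
arr[6]=21 <= 31: swap with position 4, array becomes [12, 23, 2, 27, 21, 39, 35, 19, 31]
arr[7]=19 <= 31: swap with position 5, array becomes [12, 23, 2, 27, 21, 19, 35, 39, 31]

Place pivot at position 6: [12, 23, 2, 27, 21, 19, 31, 39, 35]
Pivot position: 6

After partitioning with pivot 31, the array becomes [12, 23, 2, 27, 21, 19, 31, 39, 35]. The pivot is placed at index 6. All elements to the left of the pivot are <= 31, and all elements to the right are > 31.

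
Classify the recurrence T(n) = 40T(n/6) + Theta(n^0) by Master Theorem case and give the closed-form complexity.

Master Theorem for T(n) = 40T(n/6) + O(n^0):

a = 40, b = 6, c = 0
log_b(a) = log_6(40) = 2.0588

Case 1: c = 0 < log_6(40) = 2.0588
T(n) = O(n^(log_6 40))

For T(n) = 40T(n/6) + O(n^0): log_6(40) = 2.0588. This is Case 1 of the Master Theorem (c < log_b(a), work dominated by leaves), giving O(n^(log_6 40)).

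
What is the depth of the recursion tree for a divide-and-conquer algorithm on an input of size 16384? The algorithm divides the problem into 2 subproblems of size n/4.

For divide and conquer with division factor 4:

Problem sizes at each level:
Level 0: 16384
Level 1: 4096
Level 2: 1024
Level 3: 256
Level 4: 64
Level 5: 16
Level 6: 4
Level 7: 1

The root is level 0 and the size-1 base case is level 7 (the tree spans levels 0 through 7, i.e. 8 levels counting the root), so the depth is the number of divisions: log_4(16384) = 7

The recursion tree depth is log_4(16384) = 7. At each level, the problem size is divided by 4, so it takes 7 divisions to reduce to a base case of size 1. The algorithm makes 2 recursive calls at each level.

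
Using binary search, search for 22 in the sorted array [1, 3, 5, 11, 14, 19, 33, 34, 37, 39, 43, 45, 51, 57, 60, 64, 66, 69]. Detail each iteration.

Binary search for 22 in [1, 3, 5, 11, 14, 19, 33, 34, 37, 39, 43, 45, 51, 57, 60, 64, 66, 69]:

lo=0, hi=17, mid=8, arr[mid]=37 -> 37 > 22, search left half
lo=0, hi=7, mid=3, arr[mid]=11 -> 11 < 22, search right half
lo=4, hi=7, mid=5, arr[mid]=19 -> 19 < 22, search right half
lo=6, hi=7, mid=6, arr[mid]=33 -> 33 > 22, search left half
lo=6 > hi=5, target 22 not found

Binary search determines that 22 is not in the array after 4 comparisons. The search space was exhausted without finding the target.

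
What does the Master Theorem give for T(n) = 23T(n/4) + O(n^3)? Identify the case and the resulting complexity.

Master Theorem for T(n) = 23T(n/4) + O(n^3):

a = 23, b = 4, c = 3
log_b(a) = log_4(23) = 2.2618

Case 3: c = 3 > log_4(23) = 2.2618
T(n) = O(n^3) = O(n^3)

For T(n) = 23T(n/4) + O(n^3): log_4(23) = 2.2618. This is Case 3 of the Master Theorem (c > log_b(a), work dominated by root), giving O(n^3).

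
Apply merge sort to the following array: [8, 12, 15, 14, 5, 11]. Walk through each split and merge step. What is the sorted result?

Merge sort trace:

Split: [8, 12, 15, 14, 5, 11] -> [8, 12, 15] and [14, 5, 11]
  Split: [8, 12, 15] -> [8] and [12, 15]
    Split: [12, 15] -> [12] and [15]
    Merge: [12] + [15] -> [12, 15]
  Merge: [8] + [12, 15] -> [8, 12, 15]
  Split: [14, 5, 11] -> [14] and [5, 11]
    Split: [5, 11] -> [5] and [11]
    Merge: [5] + [11] -> [5, 11]
  Merge: [14] + [5, 11] -> [5, 11, 14]
Merge: [8, 12, 15] + [5, 11, 14] -> [5, 8, 11, 12, 14, 15]

Final sorted array: [5, 8, 11, 12, 14, 15]

The merge sort proceeds by recursively splitting the array and merging sorted halves.
After all merges, the sorted array is [5, 8, 11, 12, 14, 15].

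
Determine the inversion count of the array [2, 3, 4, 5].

Finding inversions in [2, 3, 4, 5]:


Total inversions: 0

The array has 0 inversions. It is already sorted.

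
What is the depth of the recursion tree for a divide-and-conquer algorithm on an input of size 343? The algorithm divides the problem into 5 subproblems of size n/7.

For divide and conquer with division factor 7:

Problem sizes at each level:
Level 0: 343
Level 1: 49
Level 2: 7
Level 3: 1

The root is level 0 and the size-1 base case is level 3 (the tree spans levels 0 through 3, i.e. 4 levels counting the root), so the depth is the number of divisions: log_7(343) = 3

The recursion tree depth is log_7(343) = 3. At each level, the problem size is divided by 7, so it takes 3 divisions to reduce to a base case of size 1. The algorithm makes 5 recursive calls at each level.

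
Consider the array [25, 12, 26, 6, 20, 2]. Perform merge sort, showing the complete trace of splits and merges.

Merge sort trace:

Split: [25, 12, 26, 6, 20, 2] -> [25, 12, 26] and [6, 20, 2]
  Split: [25, 12, 26] -> [25] and [12, 26]
    Split: [12, 26] -> [12] and [26]
    Merge: [12] + [26] -> [12, 26]
  Merge: [25] + [12, 26] -> [12, 25, 26]
  Split: [6, 20, 2] -> [6] and [20, 2]
    Split: [20, 2] -> [20] and [2]
    Merge: [20] + [2] -> [2, 20]
  Merge: [6] + [2, 20] -> [2, 6, 20]
Merge: [12, 25, 26] + [2, 6, 20] -> [2, 6, 12, 20, 25, 26]

Final sorted array: [2, 6, 12, 20, 25, 26]

The merge sort proceeds by recursively splitting the array and merging sorted halves.
After all merges, the sorted array is [2, 6, 12, 20, 25, 26].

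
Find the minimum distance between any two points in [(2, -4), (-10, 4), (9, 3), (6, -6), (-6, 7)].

Computing all pairwise distances among 5 points:

d((2, -4), (-10, 4)) = 14.4222
d((2, -4), (9, 3)) = 9.8995
d((2, -4), (6, -6)) = 4.4721 <-- minimum
d((2, -4), (-6, 7)) = 13.6015
d((-10, 4), (9, 3)) = 19.0263
d((-10, 4), (6, -6)) = 18.868
d((-10, 4), (-6, 7)) = 5.0
d((9, 3), (6, -6)) = 9.4868
d((9, 3), (-6, 7)) = 15.5242
d((6, -6), (-6, 7)) = 17.6918

Closest pair: (2, -4) and (6, -6) with distance 4.4721

The closest pair is (2, -4) and (6, -6) with Euclidean distance 4.4721. For 5 points, brute-force pairwise comparison is shown above. For large n, the divide-and-conquer algorithm (sort by x, recurse on halves, check the dividing strip) achieves O(n log n).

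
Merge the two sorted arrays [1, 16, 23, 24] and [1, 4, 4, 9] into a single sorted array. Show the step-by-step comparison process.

Merging process:

Compare 1 vs 1: take 1 from left. Merged: [1]
Compare 16 vs 1: take 1 from right. Merged: [1, 1]
Compare 16 vs 4: take 4 from right. Merged: [1, 1, 4]
Compare 16 vs 4: take 4 from right. Merged: [1, 1, 4, 4]
Compare 16 vs 9: take 9 from right. Merged: [1, 1, 4, 4, 9]
Append remaining from left: [16, 23, 24]. Merged: [1, 1, 4, 4, 9, 16, 23, 24]

Final merged array: [1, 1, 4, 4, 9, 16, 23, 24]
Total comparisons: 5

The merged array is [1, 1, 4, 4, 9, 16, 23, 24], requiring 5 comparisons. The merge step runs in O(n) time where n is the total number of elements.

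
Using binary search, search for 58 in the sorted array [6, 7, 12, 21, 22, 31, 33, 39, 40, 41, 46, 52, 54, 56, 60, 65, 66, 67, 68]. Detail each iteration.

Binary search for 58 in [6, 7, 12, 21, 22, 31, 33, 39, 40, 41, 46, 52, 54, 56, 60, 65, 66, 67, 68]:

lo=0, hi=18, mid=9, arr[mid]=41 -> 41 < 58, search right half
lo=10, hi=18, mid=14, arr[mid]=60 -> 60 > 58, search left half
lo=10, hi=13, mid=11, arr[mid]=52 -> 52 < 58, search right half
lo=12, hi=13, mid=12, arr[mid]=54 -> 54 < 58, search right half
lo=13, hi=13, mid=13, arr[mid]=56 -> 56 < 58, search right half
lo=14 > hi=13, target 58 not found

Binary search determines that 58 is not in the array after 5 comparisons. The search space was exhausted without finding the target.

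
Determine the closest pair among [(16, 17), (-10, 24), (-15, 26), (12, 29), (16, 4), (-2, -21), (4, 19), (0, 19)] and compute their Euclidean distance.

Computing all pairwise distances among 8 points:

d((16, 17), (-10, 24)) = 26.9258
d((16, 17), (-15, 26)) = 32.28
d((16, 17), (12, 29)) = 12.6491
d((16, 17), (16, 4)) = 13.0
d((16, 17), (-2, -21)) = 42.0476
d((16, 17), (4, 19)) = 12.1655
d((16, 17), (0, 19)) = 16.1245
d((-10, 24), (-15, 26)) = 5.3852
d((-10, 24), (12, 29)) = 22.561
d((-10, 24), (16, 4)) = 32.8024
d((-10, 24), (-2, -21)) = 45.7056
d((-10, 24), (4, 19)) = 14.8661
d((-10, 24), (0, 19)) = 11.1803
d((-15, 26), (12, 29)) = 27.1662
d((-15, 26), (16, 4)) = 38.0132
d((-15, 26), (-2, -21)) = 48.7647
d((-15, 26), (4, 19)) = 20.2485
d((-15, 26), (0, 19)) = 16.5529
d((12, 29), (16, 4)) = 25.318
d((12, 29), (-2, -21)) = 51.923
d((12, 29), (4, 19)) = 12.8062
d((12, 29), (0, 19)) = 15.6205
d((16, 4), (-2, -21)) = 30.8058
d((16, 4), (4, 19)) = 19.2094
d((16, 4), (0, 19)) = 21.9317
d((-2, -21), (4, 19)) = 40.4475
d((-2, -21), (0, 19)) = 40.05
d((4, 19), (0, 19)) = 4.0 <-- minimum

Closest pair: (4, 19) and (0, 19) with distance 4.0

The closest pair is (4, 19) and (0, 19) with Euclidean distance 4.0. For 8 points, brute-force pairwise comparison is shown above. For large n, the divide-and-conquer algorithm (sort by x, recurse on halves, check the dividing strip) achieves O(n log n).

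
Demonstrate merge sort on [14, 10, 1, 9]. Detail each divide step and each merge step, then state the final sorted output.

Merge sort trace:

Split: [14, 10, 1, 9] -> [14, 10] and [1, 9]
  Split: [14, 10] -> [14] and [10]
  Merge: [14] + [10] -> [10, 14]
  Split: [1, 9] -> [1] and [9]
  Merge: [1] + [9] -> [1, 9]
Merge: [10, 14] + [1, 9] -> [1, 9, 10, 14]

Final sorted array: [1, 9, 10, 14]

The merge sort proceeds by recursively splitting the array and merging sorted halves.
After all merges, the sorted array is [1, 9, 10, 14].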